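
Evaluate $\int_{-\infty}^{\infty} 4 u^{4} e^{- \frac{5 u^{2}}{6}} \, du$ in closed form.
$\frac{108 \sqrt{30} \sqrt{\pi}}{125}$

Begin with the known integral
$$J(a) = \int_{-\infty}^{\infty} 4 e^{- a u^{2}} \, du = \frac{4 \sqrt{\pi}}{\sqrt{a}}.$$

Differentiating under the integral sign brings down a factor of $(-u^2)$:
$$\frac{dJ}{da} = \int_{-\infty}^{\infty} - 4 u^{2} e^{- a u^{2}} \, du = - \frac{2 \sqrt{\pi}}{a^{\frac{3}{2}}}.$$

Repeating twice in total — each differentiation brings down another $(-u^2)$ — gives
$$\frac{d^{2}J}{da^{2}} = \int_{-\infty}^{\infty} 4 u^{4} e^{- a u^{2}} \, du = \frac{3 \sqrt{\pi}}{a^{\frac{5}{2}}},$$
and the integrand here is exactly the target integrand, so $I = \frac{3 \sqrt{\pi}}{a^{\frac{5}{2}}}$.

Setting $a = \frac{5}{6}$:
$$I = \frac{108 \sqrt{30} \sqrt{\pi}}{125}.$$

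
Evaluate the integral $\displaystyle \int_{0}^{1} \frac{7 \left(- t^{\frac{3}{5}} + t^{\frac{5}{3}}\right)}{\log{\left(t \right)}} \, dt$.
$- \log{\left(\frac{2187}{78125} \right)}$

Replace the exponent $\frac{3}{5}$ by a parameter $a$: let $I(a) = \int_{0}^{1} \frac{7 \left(t^{\frac{5}{3}} - t^{a}\right)}{\log{\left(t \right)}} \, dt$.

Since $\dfrac{\partial}{\partial a}\,t^{a} = t^{a} \ln t$, the $\ln t$ in the denominator cancels and
$$\frac{dI}{da} = \int_{0}^{1} -7 t^{a} \, dt = -7 \left[\frac{t^{a+1}}{a+1}\right]_0^1 = - \frac{7}{a + 1}.$$

Integrating with respect to $a$ gives $I(a) = - \log{\left(\frac{2187 \left(a + 1\right)^{7}}{2097152} \right)} + C$.

At $a = \frac{5}{3}$ the integrand is identically $0$, so $I(\frac{5}{3}) = 0$. The closed form gives $0$, hence $C = 0$.

Setting $a = \frac{3}{5}$:
$$I = - \log{\left(\frac{2187}{78125} \right)}.$$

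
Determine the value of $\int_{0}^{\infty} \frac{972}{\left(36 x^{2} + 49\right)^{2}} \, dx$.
$\frac{81 \pi}{686}$

Recall the elementary integral
$$J(a) = \int_{0}^{\infty} \frac{3}{4 \left(a^{2} + x^{2}\right)} \, dx = \frac{3 \pi}{8 a}.$$

Differentiating under the integral sign with respect to $a$,
$$\frac{dJ}{da} = \int_{0}^{\infty} - \frac{3 a}{2 \left(a^{2} + x^{2}\right)^{2}} \, dx = - \frac{3 \pi}{8 a^{2}},$$
so $\int_{0}^{\infty} \frac{3}{4 \left(a^{2} + x^{2}\right)^{2}} \, dx = \frac{3 \pi}{16 a^{3}}$.

Setting $a = \frac{7}{6}$:
$$I = \frac{81 \pi}{686}.$$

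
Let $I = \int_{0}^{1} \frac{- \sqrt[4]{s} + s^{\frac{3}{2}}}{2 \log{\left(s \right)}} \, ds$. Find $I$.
$\frac{\log{\left(2 \right)}}{2}$

Introduce a parameter $a$ in the exponent: let $I(a) = \int_{0}^{1} \frac{- \sqrt[4]{s} + s^{a}}{2 \log{\left(s \right)}} \, ds$.

Since $\dfrac{\partial}{\partial a}\,s^{a} = s^{a} \ln s$, the $\ln s$ in the denominator cancels and
$$\frac{dI}{da} = \int_{0}^{1} \frac{1}{2} s^{a} \, ds = \frac{1}{2} \left[\frac{s^{a+1}}{a+1}\right]_0^1 = \frac{1}{2 \left(a + 1\right)}.$$

Integrating with respect to $a$ gives $I(a) = \frac{\log{\left(a + 1 \right)}}{2} - \frac{\log{\left(5 \right)}}{2} + \log{\left(2 \right)} + C$.

At $a = \frac{1}{4}$ the integrand is identically $0$, so $I(\frac{1}{4}) = 0$. The closed form gives $0$, hence $C = 0$.

Setting $a = \frac{3}{2}$:
$$I = \frac{\log{\left(2 \right)}}{2}.$$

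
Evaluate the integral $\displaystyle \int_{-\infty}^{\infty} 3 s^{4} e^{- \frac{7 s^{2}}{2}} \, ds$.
$\frac{9 \sqrt{14} \sqrt{\pi}}{343}$

Start from the elementary integral
$$J(a) = \int_{-\infty}^{\infty} 3 e^{- a s^{2}} \, ds = \frac{3 \sqrt{\pi}}{\sqrt{a}}.$$

Differentiating under the integral sign brings down a factor of $(-s^2)$:
$$\frac{dJ}{da} = \int_{-\infty}^{\infty} - 3 s^{2} e^{- a s^{2}} \, ds = - \frac{3 \sqrt{\pi}}{2 a^{\frac{3}{2}}}.$$

Repeating twice in total — each differentiation brings down another $(-s^2)$ — gives
$$\frac{d^{2}J}{da^{2}} = \int_{-\infty}^{\infty} 3 s^{4} e^{- a s^{2}} \, ds = \frac{9 \sqrt{\pi}}{4 a^{\frac{5}{2}}},$$
and the integrand here is exactly the target integrand, so $I = \frac{9 \sqrt{\pi}}{4 a^{\frac{5}{2}}}$.

Setting $a = \frac{7}{2}$:
$$I = \frac{9 \sqrt{14} \sqrt{\pi}}{343}.$$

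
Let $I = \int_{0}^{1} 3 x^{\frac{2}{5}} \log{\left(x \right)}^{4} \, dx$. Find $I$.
$\frac{225000}{16807}$

Begin with the known integral
$$J(a) = \int_{0}^{1} 3 x^{a} \, dx = \frac{3}{a + 1}.$$

Differentiating under the integral sign brings down a factor of $\ln x$:
$$\frac{dJ}{da} = \int_{0}^{1} 3 x^{a} \log{\left(x \right)} \, dx = - \frac{3}{\left(a + 1\right)^{2}}.$$

Repeating $4$ times in total — each differentiation brings down another $\ln x$ — gives
$$\frac{d^{4}J}{da^{4}} = \int_{0}^{1} 3 x^{a} \log{\left(x \right)}^{4} \, dx = \frac{72}{\left(a + 1\right)^{5}},$$
and the integrand here is exactly the target integrand, so $I = \frac{72}{\left(a + 1\right)^{5}}$.

Setting $a = \frac{2}{5}$:
$$I = \frac{225000}{16807}.$$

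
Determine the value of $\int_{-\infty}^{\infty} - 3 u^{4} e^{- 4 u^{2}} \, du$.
$- \frac{9 \sqrt{\pi}}{128}$

Begin with the known integral
$$J(a) = \int_{-\infty}^{\infty} - 3 e^{- a u^{2}} \, du = - \frac{3 \sqrt{\pi}}{\sqrt{a}}.$$

Differentiating under the integral sign brings down a factor of $(-u^2)$:
$$\frac{dJ}{da} = \int_{-\infty}^{\infty} 3 u^{2} e^{- a u^{2}} \, du = \frac{3 \sqrt{\pi}}{2 a^{\frac{3}{2}}}.$$

Repeating twice in total — each differentiation brings down another $(-u^2)$ — gives
$$\frac{d^{2}J}{da^{2}} = \int_{-\infty}^{\infty} - 3 u^{4} e^{- a u^{2}} \, du = - \frac{9 \sqrt{\pi}}{4 a^{\frac{5}{2}}},$$
and the integrand here is exactly the target integrand, so $I = - \frac{9 \sqrt{\pi}}{4 a^{\frac{5}{2}}}$.

Setting $a = 4$:
$$I = - \frac{9 \sqrt{\pi}}{128}.$$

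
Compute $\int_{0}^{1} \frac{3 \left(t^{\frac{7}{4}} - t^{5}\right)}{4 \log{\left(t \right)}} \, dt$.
$\log{\left(\frac{11^{\frac{3}{4}} \sqrt[4]{24}}{24} \right)}$

Introduce a parameter $a$ in the exponent: let $I(a) = \int_{0}^{1} \frac{3 \left(t^{\frac{7}{4}} - t^{a}\right)}{4 \log{\left(t \right)}} \, dt$.

Since $\dfrac{\partial}{\partial a}\,t^{a} = t^{a} \ln t$, the $\ln t$ in the denominator cancels and
$$\frac{dI}{da} = \int_{0}^{1} - \frac{3}{4} t^{a} \, dt = - \frac{3}{4} \left[\frac{t^{a+1}}{a+1}\right]_0^1 = - \frac{3}{4 a + 4}.$$

Integrating with respect to $a$ gives $I(a) = - \frac{3 \log{\left(a + 1 \right)}}{4} - \frac{3 \log{\left(2 \right)}}{2} + \frac{3 \log{\left(11 \right)}}{4} + C$.

At $a = \frac{7}{4}$ the integrand is identically $0$, so $I(\frac{7}{4}) = 0$. The closed form gives $0$, hence $C = 0$.

Setting $a = 5$:
$$I = \log{\left(\frac{11^{\frac{3}{4}} \sqrt[4]{24}}{24} \right)}.$$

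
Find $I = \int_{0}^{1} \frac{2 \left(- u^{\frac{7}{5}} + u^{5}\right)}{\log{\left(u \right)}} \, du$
$\log{\left(\frac{25}{4} \right)}$

Replace the exponent $5$ by a parameter $a$: let $I(a) = \int_{0}^{1} \frac{2 \left(- u^{\frac{7}{5}} + u^{a}\right)}{\log{\left(u \right)}} \, du$.

Since $\dfrac{\partial}{\partial a}\,u^{a} = u^{a} \ln u$, the $\ln u$ in the denominator cancels and
$$\frac{dI}{da} = \int_{0}^{1} 2 u^{a} \, du = 2 \left[\frac{u^{a+1}}{a+1}\right]_0^1 = \frac{2}{a + 1}.$$

Integrating with respect to $a$ gives $I(a) = \log{\left(\frac{25 \left(a + 1\right)^{2}}{144} \right)} + C$.

At $a = \frac{7}{5}$ the integrand is identically $0$, so $I(\frac{7}{5}) = 0$. The closed form gives $0$, hence $C = 0$.

Setting $a = 5$:
$$I = \log{\left(\frac{25}{4} \right)}.$$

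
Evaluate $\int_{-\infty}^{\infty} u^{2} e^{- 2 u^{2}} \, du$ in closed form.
$\frac{\sqrt{2} \sqrt{\pi}}{8}$

Begin with the known integral
$$J(a) = \int_{-\infty}^{\infty} e^{- a u^{2}} \, du = \frac{\sqrt{\pi}}{\sqrt{a}}.$$

Differentiating under the integral sign brings down a factor of $(-u^2)$:
$$\frac{dJ}{da} = \int_{-\infty}^{\infty} - u^{2} e^{- a u^{2}} \, du = - \frac{\sqrt{\pi}}{2 a^{\frac{3}{2}}}.$$

The integral on the left is $-I$, so $I = \frac{\sqrt{\pi}}{2 a^{\frac{3}{2}}}$.

Setting $a = 2$:
$$I = \frac{\sqrt{2} \sqrt{\pi}}{8}.$$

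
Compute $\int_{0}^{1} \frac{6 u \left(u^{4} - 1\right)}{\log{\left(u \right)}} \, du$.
$\log{\left(729 \right)}$

Replace the exponent $1$ by a parameter $a$: let $I(a) = \int_{0}^{1} \frac{6 \left(u^{5} - u^{a}\right)}{\log{\left(u \right)}} \, du$.

Since $\dfrac{\partial}{\partial a}\,u^{a} = u^{a} \ln u$, the $\ln u$ in the denominator cancels and
$$\frac{dI}{da} = \int_{0}^{1} -6 u^{a} \, du = -6 \left[\frac{u^{a+1}}{a+1}\right]_0^1 = - \frac{6}{a + 1}.$$

Integrating with respect to $a$ gives $I(a) = \log{\left(\frac{46656}{\left(a + 1\right)^{6}} \right)} + C$.

At $a = 5$ the integrand is identically $0$, so $I(5) = 0$. The closed form gives $0$, hence $C = 0$.

Setting $a = 1$:
$$I = \log{\left(729 \right)}.$$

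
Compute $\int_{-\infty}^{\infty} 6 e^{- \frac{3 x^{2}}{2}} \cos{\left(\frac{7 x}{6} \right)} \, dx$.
$\frac{2 \sqrt{6} \sqrt{\pi}}{e^{\frac{49}{216}}}$

Define $I(b) = \int_{-\infty}^{\infty} 6 e^{- \frac{3 x^{2}}{2}} \cos{\left(b x \right)} \, dx$.

Differentiating under the integral sign,
$$I'(b) = \int_{-\infty}^{\infty} - 6 x e^{- \frac{3 x^{2}}{2}} \sin{\left(b x \right)} \, dx.$$

Integrate $\int_{-\infty}^{\infty} x \sin(b x)\, e^{- \frac{3 x^{2}}{2}}\, dx$ by parts with $u = \sin(b x)$ and $dv = x\, e^{- \frac{3 x^{2}}{2}}\, dx$, giving $v = - \frac{e^{- \frac{3 x^{2}}{2}}}{3}$. The boundary term vanishes and
$$\int_{-\infty}^{\infty} x \sin(b x)\, e^{- \frac{3 x^{2}}{2}}\, dx = \frac{b}{3} \int_{-\infty}^{\infty} \cos(b x)\, e^{- \frac{3 x^{2}}{2}}\, dx,$$
so $I'(b) = - \frac{b}{3}\, I(b)$.

This is a separable first-order ODE; solving with the initial condition $I(0) = \int_{-\infty}^{\infty} 6 e^{- \frac{3 x^{2}}{2}}\,dx = 2 \sqrt{6} \sqrt{\pi}$ gives
$$I(b) = 2 \sqrt{6} \sqrt{\pi} e^{- \frac{b^{2}}{6}}.$$

Setting $b = \frac{7}{6}$:
$$I = \frac{2 \sqrt{6} \sqrt{\pi}}{e^{\frac{49}{216}}}.$$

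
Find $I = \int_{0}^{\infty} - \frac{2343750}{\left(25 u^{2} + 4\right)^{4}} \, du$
$- \frac{1171875 \pi}{2048}$

Start from the standard arctangent integral
$$J(a) = \int_{0}^{\infty} - \frac{6}{a^{2} + u^{2}} \, du = - \frac{3 \pi}{a}.$$

Differentiating under the integral sign with respect to $a$,
$$\frac{dJ}{da} = \int_{0}^{\infty} \frac{12 a}{\left(a^{2} + u^{2}\right)^{2}} \, du = \frac{3 \pi}{a^{2}},$$
so $\int_{0}^{\infty} - \frac{6}{\left(a^{2} + u^{2}\right)^{2}} \, du = - \frac{3 \pi}{2 a^{3}}$.

Repeating — each differentiation of $1/(u^2+a^2)^j$ produces $-2ja/(u^2+a^2)^{j+1}$ — and dividing through by $-2ja$ at each step yields, after $3$ differentiations in total,
$$\int_{0}^{\infty} - \frac{6}{\left(a^{2} + u^{2}\right)^{4}} \, du = - \frac{15 \pi}{16 a^{7}}.$$

Setting $a = \frac{2}{5}$:
$$I = - \frac{1171875 \pi}{2048}.$$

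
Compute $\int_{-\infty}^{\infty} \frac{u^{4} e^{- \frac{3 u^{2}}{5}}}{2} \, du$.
$\frac{25 \sqrt{15} \sqrt{\pi}}{72}$

Consider the simpler parametrised integral
$$J(a) = \int_{-\infty}^{\infty} \frac{e^{- a u^{2}}}{2} \, du = \frac{\sqrt{\pi}}{2 \sqrt{a}}.$$

Differentiating under the integral sign brings down a factor of $(-u^2)$:
$$\frac{dJ}{da} = \int_{-\infty}^{\infty} - \frac{u^{2} e^{- a u^{2}}}{2} \, du = - \frac{\sqrt{\pi}}{4 a^{\frac{3}{2}}}.$$

Repeating twice in total — each differentiation brings down another $(-u^2)$ — gives
$$\frac{d^{2}J}{da^{2}} = \int_{-\infty}^{\infty} \frac{u^{4} e^{- a u^{2}}}{2} \, du = \frac{3 \sqrt{\pi}}{8 a^{\frac{5}{2}}},$$
and the integrand here is exactly the target integrand, so $I = \frac{3 \sqrt{\pi}}{8 a^{\frac{5}{2}}}$.

Setting $a = \frac{3}{5}$:
$$I = \frac{25 \sqrt{15} \sqrt{\pi}}{72}.$$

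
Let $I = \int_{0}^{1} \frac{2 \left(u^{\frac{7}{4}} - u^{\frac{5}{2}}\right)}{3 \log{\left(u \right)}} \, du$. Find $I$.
$- \frac{2 \log{\left(7 \right)}}{3} - \frac{\log{\left(44 \right)}}{3} + \log{\left(11 \right)}$

Introduce a parameter $a$ in the exponent: let $I(a) = \int_{0}^{1} \frac{2 \left(u^{\frac{7}{4}} - u^{a}\right)}{3 \log{\left(u \right)}} \, du$.

Since $\dfrac{\partial}{\partial a}\,u^{a} = u^{a} \ln u$, the $\ln u$ in the denominator cancels and
$$\frac{dI}{da} = \int_{0}^{1} - \frac{2}{3} u^{a} \, du = - \frac{2}{3} \left[\frac{u^{a+1}}{a+1}\right]_0^1 = - \frac{2}{3 a + 3}.$$

Integrating with respect to $a$ gives $I(a) = - \log{\left(\frac{2 \sqrt[3]{22} \left(a + 1\right)^{\frac{2}{3}}}{11} \right)} + C$.

At $a = \frac{7}{4}$ the integrand is identically $0$, so $I(\frac{7}{4}) = 0$. The closed form gives $0$, hence $C = 0$.

Setting $a = \frac{5}{2}$:
$$I = - \frac{2 \log{\left(7 \right)}}{3} - \frac{\log{\left(44 \right)}}{3} + \log{\left(11 \right)}.$$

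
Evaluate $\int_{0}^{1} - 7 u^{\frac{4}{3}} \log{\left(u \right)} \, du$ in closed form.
$\frac{9}{7}$

Start from the elementary integral
$$J(a) = \int_{0}^{1} - 7 u^{a} \, du = - \frac{7}{a + 1}.$$

Differentiating under the integral sign brings down a factor of $\ln u$:
$$\frac{dJ}{da} = \int_{0}^{1} - 7 u^{a} \log{\left(u \right)} \, du = \frac{7}{\left(a + 1\right)^{2}}.$$

The integral on the left is $I$, so $I = \frac{7}{\left(a + 1\right)^{2}}$.

Setting $a = \frac{4}{3}$:
$$I = \frac{9}{7}.$$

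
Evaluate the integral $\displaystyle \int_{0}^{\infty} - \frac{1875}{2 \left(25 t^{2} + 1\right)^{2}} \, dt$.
$- \frac{375 \pi}{8}$

Begin with the known result
$$J(a) = \int_{0}^{\infty} - \frac{3}{2 \left(a^{2} + t^{2}\right)} \, dt = - \frac{3 \pi}{4 a}.$$

Differentiating under the integral sign with respect to $a$,
$$\frac{dJ}{da} = \int_{0}^{\infty} \frac{3 a}{\left(a^{2} + t^{2}\right)^{2}} \, dt = \frac{3 \pi}{4 a^{2}},$$
so $\int_{0}^{\infty} - \frac{3}{2 \left(a^{2} + t^{2}\right)^{2}} \, dt = - \frac{3 \pi}{8 a^{3}}$.

Setting $a = \frac{1}{5}$:
$$I = - \frac{375 \pi}{8}.$$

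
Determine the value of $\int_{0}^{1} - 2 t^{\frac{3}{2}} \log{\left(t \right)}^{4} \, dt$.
$- \frac{1536}{3125}$

Consider the simpler parametrised integral
$$J(a) = \int_{0}^{1} - 2 t^{a} \, dt = - \frac{2}{a + 1}.$$

Differentiating under the integral sign brings down a factor of $\ln t$:
$$\frac{dJ}{da} = \int_{0}^{1} - 2 t^{a} \log{\left(t \right)} \, dt = \frac{2}{\left(a + 1\right)^{2}}.$$

Repeating $4$ times in total — each differentiation brings down another $\ln t$ — gives
$$\frac{d^{4}J}{da^{4}} = \int_{0}^{1} - 2 t^{a} \log{\left(t \right)}^{4} \, dt = - \frac{48}{\left(a + 1\right)^{5}},$$
and the integrand here is exactly the target integrand, so $I = - \frac{48}{\left(a + 1\right)^{5}}$.

Setting $a = \frac{3}{2}$:
$$I = - \frac{1536}{3125}.$$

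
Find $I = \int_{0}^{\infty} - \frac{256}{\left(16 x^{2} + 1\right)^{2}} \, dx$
$- 16 \pi$

Recall the elementary integral
$$J(a) = \int_{0}^{\infty} - \frac{1}{a^{2} + x^{2}} \, dx = - \frac{\pi}{2 a}.$$

Differentiating under the integral sign with respect to $a$,
$$\frac{dJ}{da} = \int_{0}^{\infty} \frac{2 a}{\left(a^{2} + x^{2}\right)^{2}} \, dx = \frac{\pi}{2 a^{2}},$$
so $\int_{0}^{\infty} - \frac{1}{\left(a^{2} + x^{2}\right)^{2}} \, dx = - \frac{\pi}{4 a^{3}}$.

Setting $a = \frac{1}{4}$:
$$I = - 16 \pi.$$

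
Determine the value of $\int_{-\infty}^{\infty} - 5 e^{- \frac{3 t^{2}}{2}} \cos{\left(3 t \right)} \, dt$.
$- \frac{5 \sqrt{6} \sqrt{\pi}}{3 e^{\frac{3}{2}}}$

Define $I(b) = \int_{-\infty}^{\infty} - 5 e^{- \frac{3 t^{2}}{2}} \cos{\left(b t \right)} \, dt$.

Differentiating under the integral sign,
$$I'(b) = \int_{-\infty}^{\infty} 5 t e^{- \frac{3 t^{2}}{2}} \sin{\left(b t \right)} \, dt.$$

Integrate $\int_{-\infty}^{\infty} t \sin(b t)\, e^{- \frac{3 t^{2}}{2}}\, dt$ by parts with $u = \sin(b t)$ and $dv = t\, e^{- \frac{3 t^{2}}{2}}\, dt$, giving $v = - \frac{e^{- \frac{3 t^{2}}{2}}}{3}$. The boundary term vanishes and
$$\int_{-\infty}^{\infty} t \sin(b t)\, e^{- \frac{3 t^{2}}{2}}\, dt = \frac{b}{3} \int_{-\infty}^{\infty} \cos(b t)\, e^{- \frac{3 t^{2}}{2}}\, dt,$$
so $I'(b) = - \frac{b}{3}\, I(b)$.

This is a separable first-order ODE; solving with the initial condition $I(0) = \int_{-\infty}^{\infty} - 5 e^{- \frac{3 t^{2}}{2}}\,dt = - \frac{5 \sqrt{6} \sqrt{\pi}}{3}$ gives
$$I(b) = - \frac{5 \sqrt{6} \sqrt{\pi} e^{- \frac{b^{2}}{6}}}{3}.$$

Setting $b = 3$:
$$I = - \frac{5 \sqrt{6} \sqrt{\pi}}{3 e^{\frac{3}{2}}}.$$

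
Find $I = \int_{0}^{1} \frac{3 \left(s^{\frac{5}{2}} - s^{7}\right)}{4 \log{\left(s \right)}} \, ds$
$\log{\left(\frac{7^{\frac{3}{4}}}{8} \right)}$

Consider the one-parameter family: let $I(a) = \int_{0}^{1} \frac{3 \left(- s^{7} + s^{a}\right)}{4 \log{\left(s \right)}} \, ds$.

Since $\dfrac{\partial}{\partial a}\,s^{a} = s^{a} \ln s$, the $\ln s$ in the denominator cancels and
$$\frac{dI}{da} = \int_{0}^{1} \frac{3}{4} s^{a} \, ds = \frac{3}{4} \left[\frac{s^{a+1}}{a+1}\right]_0^1 = \frac{3}{4 \left(a + 1\right)}.$$

Integrating with respect to $a$ gives $I(a) = \frac{3 \log{\left(a + 1 \right)}}{4} - \frac{9 \log{\left(2 \right)}}{4} + C$.

At $a = 7$ the integrand is identically $0$, so $I(7) = 0$. The closed form gives $0$, hence $C = 0$.

Setting $a = \frac{5}{2}$:
$$I = \log{\left(\frac{7^{\frac{3}{4}}}{8} \right)}.$$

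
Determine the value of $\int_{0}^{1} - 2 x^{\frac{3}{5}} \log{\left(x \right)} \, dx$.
$\frac{25}{32}$

Consider the simpler parametrised integral
$$J(a) = \int_{0}^{1} - 2 x^{a} \, dx = - \frac{2}{a + 1}.$$

Differentiating under the integral sign brings down a factor of $\ln x$:
$$\frac{dJ}{da} = \int_{0}^{1} - 2 x^{a} \log{\left(x \right)} \, dx = \frac{2}{\left(a + 1\right)^{2}}.$$

The integral on the left is $I$, so $I = \frac{2}{\left(a + 1\right)^{2}}$.

Setting $a = \frac{3}{5}$:
$$I = \frac{25}{32}.$$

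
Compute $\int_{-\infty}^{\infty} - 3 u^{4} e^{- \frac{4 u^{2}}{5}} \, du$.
$- \frac{225 \sqrt{5} \sqrt{\pi}}{128}$

Consider the simpler parametrised integral
$$J(a) = \int_{-\infty}^{\infty} - 3 e^{- a u^{2}} \, du = - \frac{3 \sqrt{\pi}}{\sqrt{a}}.$$

Differentiating under the integral sign brings down a factor of $(-u^2)$:
$$\frac{dJ}{da} = \int_{-\infty}^{\infty} 3 u^{2} e^{- a u^{2}} \, du = \frac{3 \sqrt{\pi}}{2 a^{\frac{3}{2}}}.$$

Repeating twice in total — each differentiation brings down another $(-u^2)$ — gives
$$\frac{d^{2}J}{da^{2}} = \int_{-\infty}^{\infty} - 3 u^{4} e^{- a u^{2}} \, du = - \frac{9 \sqrt{\pi}}{4 a^{\frac{5}{2}}},$$
and the integrand here is exactly the target integrand, so $I = - \frac{9 \sqrt{\pi}}{4 a^{\frac{5}{2}}}$.

Setting $a = \frac{4}{5}$:
$$I = - \frac{225 \sqrt{5} \sqrt{\pi}}{128}.$$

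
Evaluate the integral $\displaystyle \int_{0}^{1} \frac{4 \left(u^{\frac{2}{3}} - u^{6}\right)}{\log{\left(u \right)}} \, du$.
$- \log{\left(\frac{194481}{625} \right)}$

Introduce a parameter $a$ in the exponent: let $I(a) = \int_{0}^{1} \frac{4 \left(u^{\frac{2}{3}} - u^{a}\right)}{\log{\left(u \right)}} \, du$.

Since $\dfrac{\partial}{\partial a}\,u^{a} = u^{a} \ln u$, the $\ln u$ in the denominator cancels and
$$\frac{dI}{da} = \int_{0}^{1} -4 u^{a} \, du = -4 \left[\frac{u^{a+1}}{a+1}\right]_0^1 = - \frac{4}{a + 1}.$$

Integrating with respect to $a$ gives $I(a) = - \log{\left(\frac{81 \left(a + 1\right)^{4}}{625} \right)} + C$.

At $a = \frac{2}{3}$ the integrand is identically $0$, so $I(\frac{2}{3}) = 0$. The closed form gives $0$, hence $C = 0$.

Setting $a = 6$:
$$I = - \log{\left(\frac{194481}{625} \right)}.$$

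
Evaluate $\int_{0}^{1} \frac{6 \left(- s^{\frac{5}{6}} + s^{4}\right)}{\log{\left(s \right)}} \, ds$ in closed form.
$\log{\left(\frac{729000000}{1771561} \right)}$

Replace the exponent $\frac{5}{6}$ by a parameter $a$: let $I(a) = \int_{0}^{1} \frac{6 \left(s^{4} - s^{a}\right)}{\log{\left(s \right)}} \, ds$.

Since $\dfrac{\partial}{\partial a}\,s^{a} = s^{a} \ln s$, the $\ln s$ in the denominator cancels and
$$\frac{dI}{da} = \int_{0}^{1} -6 s^{a} \, ds = -6 \left[\frac{s^{a+1}}{a+1}\right]_0^1 = - \frac{6}{a + 1}.$$

Integrating with respect to $a$ gives $I(a) = \log{\left(\frac{15625}{\left(a + 1\right)^{6}} \right)} + C$.

At $a = 4$ the integrand is identically $0$, so $I(4) = 0$. The closed form gives $0$, hence $C = 0$.

Setting $a = \frac{5}{6}$:
$$I = \log{\left(\frac{729000000}{1771561} \right)}.$$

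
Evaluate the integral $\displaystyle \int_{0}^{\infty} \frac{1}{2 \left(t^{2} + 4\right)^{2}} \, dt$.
$\frac{\pi}{64}$

Begin with the known result
$$J(a) = \int_{0}^{\infty} \frac{1}{2 \left(a^{2} + t^{2}\right)} \, dt = \frac{\pi}{4 a}.$$

Differentiating under the integral sign with respect to $a$,
$$\frac{dJ}{da} = \int_{0}^{\infty} - \frac{a}{\left(a^{2} + t^{2}\right)^{2}} \, dt = - \frac{\pi}{4 a^{2}},$$
so $\int_{0}^{\infty} \frac{1}{2 \left(a^{2} + t^{2}\right)^{2}} \, dt = \frac{\pi}{8 a^{3}}$.

Setting $a = 2$:
$$I = \frac{\pi}{64}.$$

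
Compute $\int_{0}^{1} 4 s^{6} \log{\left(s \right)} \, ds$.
$- \frac{4}{49}$

Begin with the known integral
$$J(a) = \int_{0}^{1} 4 s^{a} \, ds = \frac{4}{a + 1}.$$

Differentiating under the integral sign brings down a factor of $\ln s$:
$$\frac{dJ}{da} = \int_{0}^{1} 4 s^{a} \log{\left(s \right)} \, ds = - \frac{4}{\left(a + 1\right)^{2}}.$$

The integral on the left is $I$, so $I = - \frac{4}{\left(a + 1\right)^{2}}$.

Setting $a = 6$:
$$I = - \frac{4}{49}.$$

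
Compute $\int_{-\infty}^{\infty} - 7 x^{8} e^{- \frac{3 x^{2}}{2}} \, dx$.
$- \frac{245 \sqrt{6} \sqrt{\pi}}{81}$

Consider the simpler parametrised integral
$$J(a) = \int_{-\infty}^{\infty} - 7 e^{- a x^{2}} \, dx = - \frac{7 \sqrt{\pi}}{\sqrt{a}}.$$

Differentiating under the integral sign brings down a factor of $(-x^2)$:
$$\frac{dJ}{da} = \int_{-\infty}^{\infty} 7 x^{2} e^{- a x^{2}} \, dx = \frac{7 \sqrt{\pi}}{2 a^{\frac{3}{2}}}.$$

Repeating $4$ times in total — each differentiation brings down another $(-x^2)$ — gives
$$\frac{d^{4}J}{da^{4}} = \int_{-\infty}^{\infty} - 7 x^{8} e^{- a x^{2}} \, dx = - \frac{735 \sqrt{\pi}}{16 a^{\frac{9}{2}}},$$
and the integrand here is exactly the target integrand, so $I = - \frac{735 \sqrt{\pi}}{16 a^{\frac{9}{2}}}$.

Setting $a = \frac{3}{2}$:
$$I = - \frac{245 \sqrt{6} \sqrt{\pi}}{81}.$$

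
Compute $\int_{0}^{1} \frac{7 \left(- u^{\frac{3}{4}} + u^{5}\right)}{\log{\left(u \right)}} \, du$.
$\log{\left(\frac{4586471424}{823543} \right)}$

Introduce a parameter $a$ in the exponent: let $I(a) = \int_{0}^{1} \frac{7 \left(- u^{\frac{3}{4}} + u^{a}\right)}{\log{\left(u \right)}} \, du$.

Since $\dfrac{\partial}{\partial a}\,u^{a} = u^{a} \ln u$, the $\ln u$ in the denominator cancels and
$$\frac{dI}{da} = \int_{0}^{1} 7 u^{a} \, du = 7 \left[\frac{u^{a+1}}{a+1}\right]_0^1 = \frac{7}{a + 1}.$$

Integrating with respect to $a$ gives $I(a) = \log{\left(\frac{16384 \left(a + 1\right)^{7}}{823543} \right)} + C$.

At $a = \frac{3}{4}$ the integrand is identically $0$, so $I(\frac{3}{4}) = 0$. The closed form gives $0$, hence $C = 0$.

Setting $a = 5$:
$$I = \log{\left(\frac{4586471424}{823543} \right)}.$$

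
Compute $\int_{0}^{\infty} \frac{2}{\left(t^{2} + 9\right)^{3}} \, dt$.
$\frac{\pi}{648}$

Start from the standard arctangent integral
$$J(a) = \int_{0}^{\infty} \frac{2}{a^{2} + t^{2}} \, dt = \frac{\pi}{a}.$$

Differentiating under the integral sign with respect to $a$,
$$\frac{dJ}{da} = \int_{0}^{\infty} - \frac{4 a}{\left(a^{2} + t^{2}\right)^{2}} \, dt = - \frac{\pi}{a^{2}},$$
so $\int_{0}^{\infty} \frac{2}{\left(a^{2} + t^{2}\right)^{2}} \, dt = \frac{\pi}{2 a^{3}}$.

Repeating — each differentiation of $1/(t^2+a^2)^j$ produces $-2ja/(t^2+a^2)^{j+1}$ — and dividing through by $-2ja$ at each step yields, after $2$ differentiations in total,
$$\int_{0}^{\infty} \frac{2}{\left(a^{2} + t^{2}\right)^{3}} \, dt = \frac{3 \pi}{8 a^{5}}.$$

Setting $a = 3$:
$$I = \frac{\pi}{648}.$$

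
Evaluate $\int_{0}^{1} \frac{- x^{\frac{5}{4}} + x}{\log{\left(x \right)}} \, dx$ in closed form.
$\log{\left(\frac{8}{9} \right)}$

Introduce a parameter $a$ in the exponent: let $I(a) = \int_{0}^{1} \frac{- x^{\frac{5}{4}} + x^{a}}{\log{\left(x \right)}} \, dx$.

Since $\dfrac{\partial}{\partial a}\,x^{a} = x^{a} \ln x$, the $\ln x$ in the denominator cancels and
$$\frac{dI}{da} = \int_{0}^{1} x^{a} \, dx = \left[\frac{x^{a+1}}{a+1}\right]_0^1 = \frac{1}{a + 1}.$$

Integrating with respect to $a$ gives $I(a) = \log{\left(\frac{4 a}{9} + \frac{4}{9} \right)} + C$.

At $a = \frac{5}{4}$ the integrand is identically $0$, so $I(\frac{5}{4}) = 0$. The closed form gives $0$, hence $C = 0$.

Setting $a = 1$:
$$I = \log{\left(\frac{8}{9} \right)}.$$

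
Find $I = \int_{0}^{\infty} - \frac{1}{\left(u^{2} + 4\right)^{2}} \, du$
$- \frac{\pi}{32}$

Begin with the known result
$$J(a) = \int_{0}^{\infty} - \frac{1}{a^{2} + u^{2}} \, du = - \frac{\pi}{2 a}.$$

Differentiating under the integral sign with respect to $a$,
$$\frac{dJ}{da} = \int_{0}^{\infty} \frac{2 a}{\left(a^{2} + u^{2}\right)^{2}} \, du = \frac{\pi}{2 a^{2}},$$
so $\int_{0}^{\infty} - \frac{1}{\left(a^{2} + u^{2}\right)^{2}} \, du = - \frac{\pi}{4 a^{3}}$.

Setting $a = 2$:
$$I = - \frac{\pi}{32}.$$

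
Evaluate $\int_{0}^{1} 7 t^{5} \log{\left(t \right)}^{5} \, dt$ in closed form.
$- \frac{35}{1944}$

Begin with the known integral
$$J(a) = \int_{0}^{1} 7 t^{a} \, dt = \frac{7}{a + 1}.$$

Differentiating under the integral sign brings down a factor of $\ln t$:
$$\frac{dJ}{da} = \int_{0}^{1} 7 t^{a} \log{\left(t \right)} \, dt = - \frac{7}{\left(a + 1\right)^{2}}.$$

Repeating $5$ times in total — each differentiation brings down another $\ln t$ — gives
$$\frac{d^{5}J}{da^{5}} = \int_{0}^{1} 7 t^{a} \log{\left(t \right)}^{5} \, dt = - \frac{840}{\left(a + 1\right)^{6}},$$
and the integrand here is exactly the target integrand, so $I = - \frac{840}{\left(a + 1\right)^{6}}$.

Setting $a = 5$:
$$I = - \frac{35}{1944}.$$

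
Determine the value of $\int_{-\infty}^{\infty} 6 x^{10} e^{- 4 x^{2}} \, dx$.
$\frac{2835 \sqrt{\pi}}{32768}$

Consider the simpler parametrised integral
$$J(a) = \int_{-\infty}^{\infty} 6 e^{- a x^{2}} \, dx = \frac{6 \sqrt{\pi}}{\sqrt{a}}.$$

Differentiating under the integral sign brings down a factor of $(-x^2)$:
$$\frac{dJ}{da} = \int_{-\infty}^{\infty} - 6 x^{2} e^{- a x^{2}} \, dx = - \frac{3 \sqrt{\pi}}{a^{\frac{3}{2}}}.$$

Repeating $5$ times in total — each differentiation brings down another $(-x^2)$ — gives
$$\frac{d^{5}J}{da^{5}} = \int_{-\infty}^{\infty} - 6 x^{10} e^{- a x^{2}} \, dx = - \frac{2835 \sqrt{\pi}}{16 a^{\frac{11}{2}}},$$
and the integrand here is $(-1)^{5}$ times the target integrand, so $I = (-1)^{5}\,\frac{d^{5}J}{da^{5}} = \frac{2835 \sqrt{\pi}}{16 a^{\frac{11}{2}}}$.

Setting $a = 4$:
$$I = \frac{2835 \sqrt{\pi}}{32768}.$$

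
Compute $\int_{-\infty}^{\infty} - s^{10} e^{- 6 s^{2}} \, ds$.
$- \frac{35 \sqrt{6} \sqrt{\pi}}{55296}$

Begin with the known integral
$$J(a) = \int_{-\infty}^{\infty} - e^{- a s^{2}} \, ds = - \frac{\sqrt{\pi}}{\sqrt{a}}.$$

Differentiating under the integral sign brings down a factor of $(-s^2)$:
$$\frac{dJ}{da} = \int_{-\infty}^{\infty} s^{2} e^{- a s^{2}} \, ds = \frac{\sqrt{\pi}}{2 a^{\frac{3}{2}}}.$$

Repeating $5$ times in total — each differentiation brings down another $(-s^2)$ — gives
$$\frac{d^{5}J}{da^{5}} = \int_{-\infty}^{\infty} s^{10} e^{- a s^{2}} \, ds = \frac{945 \sqrt{\pi}}{32 a^{\frac{11}{2}}},$$
and the integrand here is $(-1)^{5}$ times the target integrand, so $I = (-1)^{5}\,\frac{d^{5}J}{da^{5}} = - \frac{945 \sqrt{\pi}}{32 a^{\frac{11}{2}}}$.

Setting $a = 6$:
$$I = - \frac{35 \sqrt{6} \sqrt{\pi}}{55296}.$$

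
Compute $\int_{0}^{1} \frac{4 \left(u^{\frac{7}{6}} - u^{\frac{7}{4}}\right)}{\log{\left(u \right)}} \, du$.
$\log{\left(\frac{456976}{1185921} \right)}$

Introduce a parameter $a$ in the exponent: let $I(a) = \int_{0}^{1} \frac{4 \left(- u^{\frac{7}{4}} + u^{a}\right)}{\log{\left(u \right)}} \, du$.

Since $\dfrac{\partial}{\partial a}\,u^{a} = u^{a} \ln u$, the $\ln u$ in the denominator cancels and
$$\frac{dI}{da} = \int_{0}^{1} 4 u^{a} \, du = 4 \left[\frac{u^{a+1}}{a+1}\right]_0^1 = \frac{4}{a + 1}.$$

Integrating with respect to $a$ gives $I(a) = \log{\left(\frac{256 \left(a + 1\right)^{4}}{14641} \right)} + C$.

At $a = \frac{7}{4}$ the integrand is identically $0$, so $I(\frac{7}{4}) = 0$. The closed form gives $0$, hence $C = 0$.

Setting $a = \frac{7}{6}$:
$$I = \log{\left(\frac{456976}{1185921} \right)}.$$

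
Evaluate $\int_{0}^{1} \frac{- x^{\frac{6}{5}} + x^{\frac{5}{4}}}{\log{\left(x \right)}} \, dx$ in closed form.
$\log{\left(\frac{45}{44} \right)}$

Consider the one-parameter family: let $I(a) = \int_{0}^{1} \frac{- x^{\frac{6}{5}} + x^{a}}{\log{\left(x \right)}} \, dx$.

Since $\dfrac{\partial}{\partial a}\,x^{a} = x^{a} \ln x$, the $\ln x$ in the denominator cancels and
$$\frac{dI}{da} = \int_{0}^{1} x^{a} \, dx = \left[\frac{x^{a+1}}{a+1}\right]_0^1 = \frac{1}{a + 1}.$$

Integrating with respect to $a$ gives $I(a) = \log{\left(\frac{5 a}{11} + \frac{5}{11} \right)} + C$.

At $a = \frac{6}{5}$ the integrand is identically $0$, so $I(\frac{6}{5}) = 0$. The closed form gives $0$, hence $C = 0$.

Setting $a = \frac{5}{4}$:
$$I = \log{\left(\frac{45}{44} \right)}.$$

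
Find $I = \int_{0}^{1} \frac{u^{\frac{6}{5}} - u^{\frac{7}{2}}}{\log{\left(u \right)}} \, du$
$- \log{\left(45 \right)} + \log{\left(22 \right)}$

Consider the one-parameter family: let $I(a) = \int_{0}^{1} \frac{u^{\frac{6}{5}} - u^{a}}{\log{\left(u \right)}} \, du$.

Since $\dfrac{\partial}{\partial a}\,u^{a} = u^{a} \ln u$, the $\ln u$ in the denominator cancels and
$$\frac{dI}{da} = \int_{0}^{1} -1 u^{a} \, du = -1 \left[\frac{u^{a+1}}{a+1}\right]_0^1 = - \frac{1}{a + 1}.$$

Integrating with respect to $a$ gives $I(a) = - \log{\left(\frac{5 a}{11} + \frac{5}{11} \right)} + C$.

At $a = \frac{6}{5}$ the integrand is identically $0$, so $I(\frac{6}{5}) = 0$. The closed form gives $0$, hence $C = 0$.

Setting $a = \frac{7}{2}$:
$$I = - \log{\left(45 \right)} + \log{\left(22 \right)}.$$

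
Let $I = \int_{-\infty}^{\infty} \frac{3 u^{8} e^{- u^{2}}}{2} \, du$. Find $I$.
$\frac{315 \sqrt{\pi}}{32}$

Begin with the known integral
$$J(a) = \int_{-\infty}^{\infty} \frac{3 e^{- a u^{2}}}{2} \, du = \frac{3 \sqrt{\pi}}{2 \sqrt{a}}.$$

Differentiating under the integral sign brings down a factor of $(-u^2)$:
$$\frac{dJ}{da} = \int_{-\infty}^{\infty} - \frac{3 u^{2} e^{- a u^{2}}}{2} \, du = - \frac{3 \sqrt{\pi}}{4 a^{\frac{3}{2}}}.$$

Repeating $4$ times in total — each differentiation brings down another $(-u^2)$ — gives
$$\frac{d^{4}J}{da^{4}} = \int_{-\infty}^{\infty} \frac{3 u^{8} e^{- a u^{2}}}{2} \, du = \frac{315 \sqrt{\pi}}{32 a^{\frac{9}{2}}},$$
and the integrand here is exactly the target integrand, so $I = \frac{315 \sqrt{\pi}}{32 a^{\frac{9}{2}}}$.

Setting $a = 1$:
$$I = \frac{315 \sqrt{\pi}}{32}.$$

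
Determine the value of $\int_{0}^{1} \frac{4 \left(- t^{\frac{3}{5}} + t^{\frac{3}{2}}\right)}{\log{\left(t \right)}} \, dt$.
$- \log{\left(\frac{65536}{390625} \right)}$

Introduce a parameter $a$ in the exponent: let $I(a) = \int_{0}^{1} \frac{4 \left(t^{\frac{3}{2}} - t^{a}\right)}{\log{\left(t \right)}} \, dt$.

Since $\dfrac{\partial}{\partial a}\,t^{a} = t^{a} \ln t$, the $\ln t$ in the denominator cancels and
$$\frac{dI}{da} = \int_{0}^{1} -4 t^{a} \, dt = -4 \left[\frac{t^{a+1}}{a+1}\right]_0^1 = - \frac{4}{a + 1}.$$

Integrating with respect to $a$ gives $I(a) = - \log{\left(\frac{16 \left(a + 1\right)^{4}}{625} \right)} + C$.

At $a = \frac{3}{2}$ the integrand is identically $0$, so $I(\frac{3}{2}) = 0$. The closed form gives $0$, hence $C = 0$.

Setting $a = \frac{3}{5}$:
$$I = - \log{\left(\frac{65536}{390625} \right)}.$$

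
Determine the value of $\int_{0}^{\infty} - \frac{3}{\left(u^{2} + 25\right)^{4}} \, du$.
$- \frac{3 \pi}{500000}$

Start from the standard arctangent integral
$$J(a) = \int_{0}^{\infty} - \frac{3}{a^{2} + u^{2}} \, du = - \frac{3 \pi}{2 a}.$$

Differentiating under the integral sign with respect to $a$,
$$\frac{dJ}{da} = \int_{0}^{\infty} \frac{6 a}{\left(a^{2} + u^{2}\right)^{2}} \, du = \frac{3 \pi}{2 a^{2}},$$
so $\int_{0}^{\infty} - \frac{3}{\left(a^{2} + u^{2}\right)^{2}} \, du = - \frac{3 \pi}{4 a^{3}}$.

Repeating — each differentiation of $1/(u^2+a^2)^j$ produces $-2ja/(u^2+a^2)^{j+1}$ — and dividing through by $-2ja$ at each step yields, after $3$ differentiations in total,
$$\int_{0}^{\infty} - \frac{3}{\left(a^{2} + u^{2}\right)^{4}} \, du = - \frac{15 \pi}{32 a^{7}}.$$

Setting $a = 5$:
$$I = - \frac{3 \pi}{500000}.$$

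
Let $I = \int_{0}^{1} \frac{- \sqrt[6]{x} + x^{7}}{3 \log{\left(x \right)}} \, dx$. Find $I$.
$- \frac{\log{\left(7 \right)}}{3} + \frac{\log{\left(6 \right)}}{3} + \log{\left(2 \right)}$

Consider the one-parameter family: let $I(a) = \int_{0}^{1} \frac{x^{7} - x^{a}}{3 \log{\left(x \right)}} \, dx$.

Since $\dfrac{\partial}{\partial a}\,x^{a} = x^{a} \ln x$, the $\ln x$ in the denominator cancels and
$$\frac{dI}{da} = \int_{0}^{1} - \frac{1}{3} x^{a} \, dx = - \frac{1}{3} \left[\frac{x^{a+1}}{a+1}\right]_0^1 = - \frac{1}{3 a + 3}.$$

Integrating with respect to $a$ gives $I(a) = - \frac{\log{\left(a + 1 \right)}}{3} + \log{\left(2 \right)} + C$.

At $a = 7$ the integrand is identically $0$, so $I(7) = 0$. The closed form gives $0$, hence $C = 0$.

Setting $a = \frac{1}{6}$:
$$I = - \frac{\log{\left(7 \right)}}{3} + \frac{\log{\left(6 \right)}}{3} + \log{\left(2 \right)}.$$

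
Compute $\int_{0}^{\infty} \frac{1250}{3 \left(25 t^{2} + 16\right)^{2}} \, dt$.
$\frac{125 \pi}{384}$

Recall the elementary integral
$$J(a) = \int_{0}^{\infty} \frac{2}{3 \left(a^{2} + t^{2}\right)} \, dt = \frac{\pi}{3 a}.$$

Differentiating under the integral sign with respect to $a$,
$$\frac{dJ}{da} = \int_{0}^{\infty} - \frac{4 a}{3 \left(a^{2} + t^{2}\right)^{2}} \, dt = - \frac{\pi}{3 a^{2}},$$
so $\int_{0}^{\infty} \frac{2}{3 \left(a^{2} + t^{2}\right)^{2}} \, dt = \frac{\pi}{6 a^{3}}$.

Setting $a = \frac{4}{5}$:
$$I = \frac{125 \pi}{384}.$$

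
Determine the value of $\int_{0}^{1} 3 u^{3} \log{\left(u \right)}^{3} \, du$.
$- \frac{9}{128}$

Consider the simpler parametrised integral
$$J(a) = \int_{0}^{1} 3 u^{a} \, du = \frac{3}{a + 1}.$$

Differentiating under the integral sign brings down a factor of $\ln u$:
$$\frac{dJ}{da} = \int_{0}^{1} 3 u^{a} \log{\left(u \right)} \, du = - \frac{3}{\left(a + 1\right)^{2}}.$$

Repeating $3$ times in total — each differentiation brings down another $\ln u$ — gives
$$\frac{d^{3}J}{da^{3}} = \int_{0}^{1} 3 u^{a} \log{\left(u \right)}^{3} \, du = - \frac{18}{\left(a + 1\right)^{4}},$$
and the integrand here is exactly the target integrand, so $I = - \frac{18}{\left(a + 1\right)^{4}}$.

Setting $a = 3$:
$$I = - \frac{9}{128}.$$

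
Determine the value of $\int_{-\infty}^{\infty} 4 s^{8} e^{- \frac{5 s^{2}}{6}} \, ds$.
$\frac{6804 \sqrt{30} \sqrt{\pi}}{625}$

Start from the elementary integral
$$J(a) = \int_{-\infty}^{\infty} 4 e^{- a s^{2}} \, ds = \frac{4 \sqrt{\pi}}{\sqrt{a}}.$$

Differentiating under the integral sign brings down a factor of $(-s^2)$:
$$\frac{dJ}{da} = \int_{-\infty}^{\infty} - 4 s^{2} e^{- a s^{2}} \, ds = - \frac{2 \sqrt{\pi}}{a^{\frac{3}{2}}}.$$

Repeating $4$ times in total — each differentiation brings down another $(-s^2)$ — gives
$$\frac{d^{4}J}{da^{4}} = \int_{-\infty}^{\infty} 4 s^{8} e^{- a s^{2}} \, ds = \frac{105 \sqrt{\pi}}{4 a^{\frac{9}{2}}},$$
and the integrand here is exactly the target integrand, so $I = \frac{105 \sqrt{\pi}}{4 a^{\frac{9}{2}}}$.

Setting $a = \frac{5}{6}$:
$$I = \frac{6804 \sqrt{30} \sqrt{\pi}}{625}.$$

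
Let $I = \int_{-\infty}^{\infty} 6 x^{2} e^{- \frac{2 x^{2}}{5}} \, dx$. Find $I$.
$\frac{15 \sqrt{10} \sqrt{\pi}}{4}$

Start from the elementary integral
$$J(a) = \int_{-\infty}^{\infty} 6 e^{- a x^{2}} \, dx = \frac{6 \sqrt{\pi}}{\sqrt{a}}.$$

Differentiating under the integral sign brings down a factor of $(-x^2)$:
$$\frac{dJ}{da} = \int_{-\infty}^{\infty} - 6 x^{2} e^{- a x^{2}} \, dx = - \frac{3 \sqrt{\pi}}{a^{\frac{3}{2}}}.$$

The integral on the left is $-I$, so $I = \frac{3 \sqrt{\pi}}{a^{\frac{3}{2}}}$.

Setting $a = \frac{2}{5}$:
$$I = \frac{15 \sqrt{10} \sqrt{\pi}}{4}.$$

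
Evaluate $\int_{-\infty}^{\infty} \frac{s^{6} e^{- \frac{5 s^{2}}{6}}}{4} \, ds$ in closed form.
$\frac{81 \sqrt{30} \sqrt{\pi}}{500}$

Start from the elementary integral
$$J(a) = \int_{-\infty}^{\infty} \frac{e^{- a s^{2}}}{4} \, ds = \frac{\sqrt{\pi}}{4 \sqrt{a}}.$$

Differentiating under the integral sign brings down a factor of $(-s^2)$:
$$\frac{dJ}{da} = \int_{-\infty}^{\infty} - \frac{s^{2} e^{- a s^{2}}}{4} \, ds = - \frac{\sqrt{\pi}}{8 a^{\frac{3}{2}}}.$$

Repeating $3$ times in total — each differentiation brings down another $(-s^2)$ — gives
$$\frac{d^{3}J}{da^{3}} = \int_{-\infty}^{\infty} - \frac{s^{6} e^{- a s^{2}}}{4} \, ds = - \frac{15 \sqrt{\pi}}{32 a^{\frac{7}{2}}},$$
and the integrand here is $(-1)^{3}$ times the target integrand, so $I = (-1)^{3}\,\frac{d^{3}J}{da^{3}} = \frac{15 \sqrt{\pi}}{32 a^{\frac{7}{2}}}$.

Setting $a = \frac{5}{6}$:
$$I = \frac{81 \sqrt{30} \sqrt{\pi}}{500}.$$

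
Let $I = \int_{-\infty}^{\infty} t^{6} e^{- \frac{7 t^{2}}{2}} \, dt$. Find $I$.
$\frac{15 \sqrt{14} \sqrt{\pi}}{2401}$

Start from the elementary integral
$$J(a) = \int_{-\infty}^{\infty} e^{- a t^{2}} \, dt = \frac{\sqrt{\pi}}{\sqrt{a}}.$$

Differentiating under the integral sign brings down a factor of $(-t^2)$:
$$\frac{dJ}{da} = \int_{-\infty}^{\infty} - t^{2} e^{- a t^{2}} \, dt = - \frac{\sqrt{\pi}}{2 a^{\frac{3}{2}}}.$$

Repeating $3$ times in total — each differentiation brings down another $(-t^2)$ — gives
$$\frac{d^{3}J}{da^{3}} = \int_{-\infty}^{\infty} - t^{6} e^{- a t^{2}} \, dt = - \frac{15 \sqrt{\pi}}{8 a^{\frac{7}{2}}},$$
and the integrand here is $(-1)^{3}$ times the target integrand, so $I = (-1)^{3}\,\frac{d^{3}J}{da^{3}} = \frac{15 \sqrt{\pi}}{8 a^{\frac{7}{2}}}$.

Setting $a = \frac{7}{2}$:
$$I = \frac{15 \sqrt{14} \sqrt{\pi}}{2401}.$$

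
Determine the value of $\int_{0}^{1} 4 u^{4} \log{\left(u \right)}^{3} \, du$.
$- \frac{24}{625}$

Begin with the known integral
$$J(a) = \int_{0}^{1} 4 u^{a} \, du = \frac{4}{a + 1}.$$

Differentiating under the integral sign brings down a factor of $\ln u$:
$$\frac{dJ}{da} = \int_{0}^{1} 4 u^{a} \log{\left(u \right)} \, du = - \frac{4}{\left(a + 1\right)^{2}}.$$

Repeating $3$ times in total — each differentiation brings down another $\ln u$ — gives
$$\frac{d^{3}J}{da^{3}} = \int_{0}^{1} 4 u^{a} \log{\left(u \right)}^{3} \, du = - \frac{24}{\left(a + 1\right)^{4}},$$
and the integrand here is exactly the target integrand, so $I = - \frac{24}{\left(a + 1\right)^{4}}$.

Setting $a = 4$:
$$I = - \frac{24}{625}.$$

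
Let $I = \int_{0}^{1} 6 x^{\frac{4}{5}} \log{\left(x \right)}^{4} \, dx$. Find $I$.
$\frac{50000}{6561}$

Start from the elementary integral
$$J(a) = \int_{0}^{1} 6 x^{a} \, dx = \frac{6}{a + 1}.$$

Differentiating under the integral sign brings down a factor of $\ln x$:
$$\frac{dJ}{da} = \int_{0}^{1} 6 x^{a} \log{\left(x \right)} \, dx = - \frac{6}{\left(a + 1\right)^{2}}.$$

Repeating $4$ times in total — each differentiation brings down another $\ln x$ — gives
$$\frac{d^{4}J}{da^{4}} = \int_{0}^{1} 6 x^{a} \log{\left(x \right)}^{4} \, dx = \frac{144}{\left(a + 1\right)^{5}},$$
and the integrand here is exactly the target integrand, so $I = \frac{144}{\left(a + 1\right)^{5}}$.

Setting $a = \frac{4}{5}$:
$$I = \frac{50000}{6561}.$$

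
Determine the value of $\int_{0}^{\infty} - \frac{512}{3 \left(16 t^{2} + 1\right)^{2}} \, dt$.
$- \frac{32 \pi}{3}$

Begin with the known result
$$J(a) = \int_{0}^{\infty} - \frac{2}{3 \left(a^{2} + t^{2}\right)} \, dt = - \frac{\pi}{3 a}.$$

Differentiating under the integral sign with respect to $a$,
$$\frac{dJ}{da} = \int_{0}^{\infty} \frac{4 a}{3 \left(a^{2} + t^{2}\right)^{2}} \, dt = \frac{\pi}{3 a^{2}},$$
so $\int_{0}^{\infty} - \frac{2}{3 \left(a^{2} + t^{2}\right)^{2}} \, dt = - \frac{\pi}{6 a^{3}}$.

Setting $a = \frac{1}{4}$:
$$I = - \frac{32 \pi}{3}.$$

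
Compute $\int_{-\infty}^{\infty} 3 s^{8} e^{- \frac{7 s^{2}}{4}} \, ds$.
$\frac{1440 \sqrt{7} \sqrt{\pi}}{2401}$

Begin with the known integral
$$J(a) = \int_{-\infty}^{\infty} 3 e^{- a s^{2}} \, ds = \frac{3 \sqrt{\pi}}{\sqrt{a}}.$$

Differentiating under the integral sign brings down a factor of $(-s^2)$:
$$\frac{dJ}{da} = \int_{-\infty}^{\infty} - 3 s^{2} e^{- a s^{2}} \, ds = - \frac{3 \sqrt{\pi}}{2 a^{\frac{3}{2}}}.$$

Repeating $4$ times in total — each differentiation brings down another $(-s^2)$ — gives
$$\frac{d^{4}J}{da^{4}} = \int_{-\infty}^{\infty} 3 s^{8} e^{- a s^{2}} \, ds = \frac{315 \sqrt{\pi}}{16 a^{\frac{9}{2}}},$$
and the integrand here is exactly the target integrand, so $I = \frac{315 \sqrt{\pi}}{16 a^{\frac{9}{2}}}$.

Setting $a = \frac{7}{4}$:
$$I = \frac{1440 \sqrt{7} \sqrt{\pi}}{2401}.$$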